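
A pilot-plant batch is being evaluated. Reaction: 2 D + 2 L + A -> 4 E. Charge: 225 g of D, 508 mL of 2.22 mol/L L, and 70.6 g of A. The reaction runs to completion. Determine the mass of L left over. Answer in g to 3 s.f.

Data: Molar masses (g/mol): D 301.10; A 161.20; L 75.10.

n(D) = 225.0 / 301.10 = 0.7473 mol
n(L) = 2.22 × 508.0/1000 = 1.128 mol
n(A) = 70.60 / 161.20 = 0.4380 mol
n/ν for D = 0.7473/2 = 0.3737
n/ν for L = 1.128/2 = 0.5640
n/ν for A = 0.4380/1 = 0.4380
Smallest n/ν is D → limiting reagent.
L consumed = (2/2) × 0.7473 = 0.7473 mol
L remaining = 1.128 − 0.7473 = 0.3807 mol
mass = 0.3807 × 75.10 = 28.59 g

28.6 g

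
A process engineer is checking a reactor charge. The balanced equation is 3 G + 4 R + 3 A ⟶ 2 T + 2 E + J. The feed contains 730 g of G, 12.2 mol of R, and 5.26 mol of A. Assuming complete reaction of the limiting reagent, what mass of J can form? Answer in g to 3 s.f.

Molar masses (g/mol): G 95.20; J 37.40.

65.6 g

n(G) = 730.0 / 95.20 = 7.668 mol
n(R) = 12.20 mol
n(A) = 5.260 mol
n/ν → G: 2.556, R: 3.050, A: 1.753; A is limiting.
n(J) = (1/3) × 5.260 = 1.753 mol
mass = 1.753 × 37.40 = 65.56 g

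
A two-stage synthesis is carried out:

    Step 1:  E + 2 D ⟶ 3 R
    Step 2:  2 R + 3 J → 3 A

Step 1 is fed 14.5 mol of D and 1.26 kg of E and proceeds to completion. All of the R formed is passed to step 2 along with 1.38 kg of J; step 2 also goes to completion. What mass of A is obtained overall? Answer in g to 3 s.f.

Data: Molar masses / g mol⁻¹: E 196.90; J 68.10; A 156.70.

Step 1:
n(D) = 14.50 mol
n(E) = 1.260×1000 / 196.90 = 6.399 mol
n/ν for D = 14.50/2 = 7.250
n/ν for E = 6.399/1 = 6.399
Smallest n/ν is E → limiting reagent.
n(R) produced = (3/1) × 6.399 = 19.20 mol
Step 2:
n(R) available = 19.20 mol
n(J) = 1.380×1000 / 68.10 = 20.26 mol
n/ν for R = 19.20/2 = 9.600
n/ν for J = 20.26/3 = 6.753
Smallest n/ν is J → limiting reagent.
n(A) = (3/3) × 20.26 = 20.26 mol
mass = 20.26 × 156.70 = 3175 g

3180 g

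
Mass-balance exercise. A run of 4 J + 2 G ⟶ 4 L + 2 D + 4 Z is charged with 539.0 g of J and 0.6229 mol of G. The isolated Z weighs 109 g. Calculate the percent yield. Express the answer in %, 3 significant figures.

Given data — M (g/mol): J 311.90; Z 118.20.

74.0 %

n(J) = 539.0 / 311.90 = 1.728 mol
n(G) = 0.6229 mol
n/ν → J: 0.4320, G: 0.3115; G is limiting.
theoretical n(Z) = (4/2) × 0.6229 = 1.246 mol → 147.3 g
% yield = 109 / 147.3 × 100 = 74.00 %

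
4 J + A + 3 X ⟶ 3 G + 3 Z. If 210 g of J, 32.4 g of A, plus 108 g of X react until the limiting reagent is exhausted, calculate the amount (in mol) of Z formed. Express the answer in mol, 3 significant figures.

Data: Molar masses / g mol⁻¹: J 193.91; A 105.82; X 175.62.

0.615 mol

n(J) = 210.0 / 193.91 = 1.083 mol
n(A) = 32.40 / 105.82 = 0.3062 mol
n(X) = 108.0 / 175.62 = 0.6150 mol
n/ν for J = 1.083/4 = 0.2708
n/ν for A = 0.3062/1 = 0.3062
n/ν for X = 0.6150/3 = 0.2050
Smallest n/ν is X → limiting reagent.
n(Z) = (3/3) × 0.6150 = 0.6150 mol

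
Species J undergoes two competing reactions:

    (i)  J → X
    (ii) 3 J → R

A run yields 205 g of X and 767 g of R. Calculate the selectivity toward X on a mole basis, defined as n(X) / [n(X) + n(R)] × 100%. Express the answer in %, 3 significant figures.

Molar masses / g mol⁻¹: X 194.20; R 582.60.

44.5 %

n(X) = 205 / 194.20 = 1.056 mol
n(R) = 767 / 582.60 = 1.317 mol
selectivity = 1.056/(1.056+1.317) × 100 = 44.50 %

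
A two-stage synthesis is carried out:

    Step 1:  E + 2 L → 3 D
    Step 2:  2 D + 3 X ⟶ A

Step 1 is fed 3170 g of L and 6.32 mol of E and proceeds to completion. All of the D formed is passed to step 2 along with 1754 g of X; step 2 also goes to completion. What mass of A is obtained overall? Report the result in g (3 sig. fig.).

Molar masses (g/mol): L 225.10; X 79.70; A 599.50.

Step 1:
n(L) = 3170 / 225.10 = 14.08 mol
n(E) = 6.320 mol
n/ν for L = 14.08/2 = 7.040
n/ν for E = 6.320/1 = 6.320
Smallest n/ν is E → limiting reagent.
n(D) produced = (3/1) × 6.320 = 18.96 mol
Step 2:
n(D) available = 18.96 mol
n(X) = 1754 / 79.70 = 22.01 mol
n/ν for D = 18.96/2 = 9.480
n/ν for X = 22.01/3 = 7.337
Smallest n/ν is X → limiting reagent.
n(A) = (1/3) × 22.01 = 7.337 mol
mass = 7.337 × 599.50 = 4399 g

4400 g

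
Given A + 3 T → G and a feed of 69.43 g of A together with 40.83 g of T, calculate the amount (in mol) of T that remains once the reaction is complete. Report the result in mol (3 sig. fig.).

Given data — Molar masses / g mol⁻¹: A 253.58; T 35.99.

n(A) = 69.43 / 253.58 = 0.2738 mol
n(T) = 40.83 / 35.99 = 1.134 mol
n/ν for A = 0.2738/1 = 0.2738
n/ν for T = 1.134/3 = 0.3780
Smallest n/ν is A → limiting reagent.
T consumed = (3/1) × 0.2738 = 0.8214 mol
T remaining = 1.134 − 0.8214 = 0.3126 mol

0.313 mol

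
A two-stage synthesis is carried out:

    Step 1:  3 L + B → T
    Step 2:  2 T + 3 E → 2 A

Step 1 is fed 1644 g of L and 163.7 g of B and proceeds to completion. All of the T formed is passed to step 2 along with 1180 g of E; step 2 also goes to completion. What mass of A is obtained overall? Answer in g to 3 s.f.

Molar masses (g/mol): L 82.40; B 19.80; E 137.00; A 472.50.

2710 g

Step 1:
n(L) = 1644 / 82.40 = 19.95 mol
n(B) = 163.7 / 19.80 = 8.268 mol
n/ν for L = 19.95/3 = 6.650
n/ν for B = 8.268/1 = 8.268
Smallest n/ν is L → limiting reagent.
n(T) produced = (1/3) × 19.95 = 6.650 mol
Step 2:
n(T) available = 6.650 mol
n(E) = 1180 / 137.00 = 8.613 mol
n/ν for T = 6.650/2 = 3.325
n/ν for E = 8.613/3 = 2.871
Smallest n/ν is E → limiting reagent.
n(A) = (2/3) × 8.613 = 5.742 mol
mass = 5.742 × 472.50 = 2713 g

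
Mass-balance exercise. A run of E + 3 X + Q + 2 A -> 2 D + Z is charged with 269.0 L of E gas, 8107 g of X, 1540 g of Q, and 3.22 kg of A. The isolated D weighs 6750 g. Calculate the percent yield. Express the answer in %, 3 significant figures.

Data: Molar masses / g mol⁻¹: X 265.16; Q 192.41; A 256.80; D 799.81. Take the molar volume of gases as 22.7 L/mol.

n(E) = 269.0 / 22.7 = 11.85 mol
n(X) = 8107 / 265.16 = 30.57 mol
n(Q) = 1540 / 192.41 = 8.004 mol
n(A) = 3.220×1000 / 256.80 = 12.54 mol
n/ν → E: 11.85, X: 10.19, Q: 8.004, A: 6.270; A is limiting.
theoretical n(D) = (2/2) × 12.54 = 12.54 mol → 10030 g
% yield = 6750 / 10030 × 100 = 67.30 %

67.3 %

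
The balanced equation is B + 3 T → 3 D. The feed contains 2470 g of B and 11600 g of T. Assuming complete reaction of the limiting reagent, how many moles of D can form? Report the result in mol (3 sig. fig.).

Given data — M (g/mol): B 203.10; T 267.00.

36.5 mol

n(B) = 2470 / 203.10 = 12.16 mol
n(T) = 11600 / 267.00 = 43.45 mol
n/ν → B: 12.16, T: 14.48; B is limiting.
n(D) = (3/1) × 12.16 = 36.48 mol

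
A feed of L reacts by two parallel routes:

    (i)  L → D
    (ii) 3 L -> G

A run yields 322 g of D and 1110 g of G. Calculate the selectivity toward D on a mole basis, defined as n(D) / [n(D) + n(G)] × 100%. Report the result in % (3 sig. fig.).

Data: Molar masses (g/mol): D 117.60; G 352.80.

n(D) = 322 / 117.60 = 2.738 mol
n(G) = 1110 / 352.80 = 3.146 mol
selectivity = 2.738/(2.738+3.146) × 100 = 46.53 %

46.5 %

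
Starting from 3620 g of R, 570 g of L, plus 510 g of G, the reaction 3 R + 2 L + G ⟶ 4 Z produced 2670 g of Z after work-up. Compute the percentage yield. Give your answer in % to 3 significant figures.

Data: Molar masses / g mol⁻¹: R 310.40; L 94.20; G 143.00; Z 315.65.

n(R) = 3620 / 310.40 = 11.66 mol
n(L) = 570.0 / 94.20 = 6.051 mol
n(G) = 510.0 / 143.00 = 3.566 mol
n/ν for R = 11.66/3 = 3.887
n/ν for L = 6.051/2 = 3.026
n/ν for G = 3.566/1 = 3.566
Smallest n/ν is L → limiting reagent.
theoretical n(Z) = (4/2) × 6.051 = 12.10 mol → 3819 g
% yield = 2670 / 3819 × 100 = 69.91 %

69.9 %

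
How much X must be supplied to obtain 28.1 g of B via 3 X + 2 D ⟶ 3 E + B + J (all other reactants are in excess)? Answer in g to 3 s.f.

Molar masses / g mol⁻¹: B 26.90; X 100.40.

315 g

n(B) = 28.1 / 26.90 = 1.045 mol
n(X) = (3/1) × 1.045 = 3.135 mol
mass = 3.135 × 100.40 = 314.8 g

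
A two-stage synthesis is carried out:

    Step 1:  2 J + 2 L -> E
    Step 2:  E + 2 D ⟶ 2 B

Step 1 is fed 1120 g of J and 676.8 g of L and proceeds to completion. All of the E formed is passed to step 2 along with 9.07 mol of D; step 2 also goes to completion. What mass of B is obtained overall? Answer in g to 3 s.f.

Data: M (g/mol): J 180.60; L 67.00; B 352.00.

2180 g

Step 1:
n(J) = 1120 / 180.60 = 6.202 mol
n(L) = 676.8 / 67.00 = 10.10 mol
n/ν for J = 6.202/2 = 3.101
n/ν for L = 10.10/2 = 5.050
Smallest n/ν is J → limiting reagent.
n(E) produced = (1/2) × 6.202 = 3.101 mol
Step 2:
n(E) available = 3.101 mol
n(D) = 9.070 mol
n/ν for E = 3.101/1 = 3.101
n/ν for D = 9.070/2 = 4.535
Smallest n/ν is E → limiting reagent.
n(B) = (2/1) × 3.101 = 6.202 mol
mass = 6.202 × 352.00 = 2183 g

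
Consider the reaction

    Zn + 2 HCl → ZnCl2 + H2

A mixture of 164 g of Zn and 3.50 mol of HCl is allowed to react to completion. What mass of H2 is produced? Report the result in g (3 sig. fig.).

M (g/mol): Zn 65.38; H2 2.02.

3.54 g

n(Zn) = 164.0 / 65.38 = 2.508 mol
n(HCl) = 3.500 mol
n/ν for Zn = 2.508/1 = 2.508
n/ν for HCl = 3.500/2 = 1.750
Smallest n/ν is HCl → limiting reagent.
n(H2) = (1/2) × 3.500 = 1.750 mol
mass = 1.750 × 2.02 = 3.535 g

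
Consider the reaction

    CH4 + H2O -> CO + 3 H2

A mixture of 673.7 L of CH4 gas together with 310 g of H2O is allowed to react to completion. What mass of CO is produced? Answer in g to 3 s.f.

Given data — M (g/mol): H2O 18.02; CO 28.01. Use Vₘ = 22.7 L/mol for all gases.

482 g

n(CH4) = 673.7 / 22.7 = 29.68 mol
n(H2O) = 310.0 / 18.02 = 17.20 mol
n/ν for CH4 = 29.68/1 = 29.68
n/ν for H2O = 17.20/1 = 17.20
Smallest n/ν is H2O → limiting reagent.
n(CO) = (1/1) × 17.20 = 17.20 mol
mass = 17.20 × 28.01 = 481.8 g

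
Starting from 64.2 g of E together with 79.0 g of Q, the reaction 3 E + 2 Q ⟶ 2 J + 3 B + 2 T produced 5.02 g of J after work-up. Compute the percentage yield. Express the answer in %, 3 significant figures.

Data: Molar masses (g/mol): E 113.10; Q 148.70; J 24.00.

n(E) = 64.20 / 113.10 = 0.5676 mol
n(Q) = 79.00 / 148.70 = 0.5313 mol
n/ν for E = 0.5676/3 = 0.1892
n/ν for Q = 0.5313/2 = 0.2657
Smallest n/ν is E → limiting reagent.
theoretical n(J) = (2/3) × 0.5676 = 0.3784 mol → 9.082 g
% yield = 5.02 / 9.082 × 100 = 55.27 %

55.3 %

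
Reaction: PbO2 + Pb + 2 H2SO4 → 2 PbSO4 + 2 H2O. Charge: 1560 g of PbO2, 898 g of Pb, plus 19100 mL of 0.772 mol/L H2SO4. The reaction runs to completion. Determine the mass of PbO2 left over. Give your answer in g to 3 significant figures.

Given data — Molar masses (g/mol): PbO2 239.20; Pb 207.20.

523 g

n(PbO2) = 1560 / 239.20 = 6.522 mol
n(Pb) = 898.0 / 207.20 = 4.334 mol
n(H2SO4) = 0.772 × 19100/1000 = 14.75 mol
n/ν for PbO2 = 6.522/1 = 6.522
n/ν for Pb = 4.334/1 = 4.334
n/ν for H2SO4 = 14.75/2 = 7.375
Smallest n/ν is Pb → limiting reagent.
PbO2 consumed = (1/1) × 4.334 = 4.334 mol
PbO2 remaining = 6.522 − 4.334 = 2.188 mol
mass = 2.188 × 239.20 = 523.4 g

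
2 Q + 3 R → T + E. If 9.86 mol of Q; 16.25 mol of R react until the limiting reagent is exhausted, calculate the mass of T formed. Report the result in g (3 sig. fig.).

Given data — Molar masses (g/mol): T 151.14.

n(Q) = 9.860 mol
n(R) = 16.25 mol
n/ν → Q: 4.930, R: 5.417; Q is limiting.
n(T) = (1/2) × 9.860 = 4.930 mol
mass = 4.930 × 151.14 = 745.1 g

745 g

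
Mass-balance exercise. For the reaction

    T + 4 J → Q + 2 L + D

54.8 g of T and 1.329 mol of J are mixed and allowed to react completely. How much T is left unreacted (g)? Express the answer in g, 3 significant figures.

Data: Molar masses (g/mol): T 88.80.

25.3 g

n(T) = 54.80 / 88.80 = 0.6171 mol
n(J) = 1.329 mol
n/ν for T = 0.6171/1 = 0.6171
n/ν for J = 1.329/4 = 0.3323
Smallest n/ν is J → limiting reagent.
T consumed = (1/4) × 1.329 = 0.3323 mol
T remaining = 0.6171 − 0.3323 = 0.2848 mol
mass = 0.2848 × 88.80 = 25.29 g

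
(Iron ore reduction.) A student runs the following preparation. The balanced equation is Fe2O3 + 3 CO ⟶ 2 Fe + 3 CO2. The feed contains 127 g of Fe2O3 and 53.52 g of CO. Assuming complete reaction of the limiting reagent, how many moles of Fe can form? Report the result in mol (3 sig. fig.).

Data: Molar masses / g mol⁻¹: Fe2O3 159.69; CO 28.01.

1.27 mol

n(Fe2O3) = 127.0 / 159.69 = 0.7953 mol
n(CO) = 53.52 / 28.01 = 1.911 mol
n/ν for Fe2O3 = 0.7953/1 = 0.7953
n/ν for CO = 1.911/3 = 0.6370
Smallest n/ν is CO → limiting reagent.
n(Fe) = (2/3) × 1.911 = 1.274 mol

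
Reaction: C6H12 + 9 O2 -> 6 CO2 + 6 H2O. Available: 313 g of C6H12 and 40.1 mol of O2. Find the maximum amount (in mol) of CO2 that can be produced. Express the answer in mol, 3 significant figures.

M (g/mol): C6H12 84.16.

22.3 mol

n(C6H12) = 313.0 / 84.16 = 3.719 mol
n(O2) = 40.10 mol
n/ν for C6H12 = 3.719/1 = 3.719
n/ν for O2 = 40.10/9 = 4.456
Smallest n/ν is C6H12 → limiting reagent.
n(CO2) = (6/1) × 3.719 = 22.31 mol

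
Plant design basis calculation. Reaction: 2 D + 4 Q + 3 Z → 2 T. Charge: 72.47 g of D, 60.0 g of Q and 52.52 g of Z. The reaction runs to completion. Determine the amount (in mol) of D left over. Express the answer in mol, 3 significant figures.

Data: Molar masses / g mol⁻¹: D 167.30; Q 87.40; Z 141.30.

n(D) = 72.47 / 167.30 = 0.4332 mol
n(Q) = 60.00 / 87.40 = 0.6865 mol
n(Z) = 52.52 / 141.30 = 0.3717 mol
n/ν for D = 0.4332/2 = 0.2166
n/ν for Q = 0.6865/4 = 0.1716
n/ν for Z = 0.3717/3 = 0.1239
Smallest n/ν is Z → limiting reagent.
D consumed = (2/3) × 0.3717 = 0.2478 mol
D remaining = 0.4332 − 0.2478 = 0.1854 mol

0.185 mol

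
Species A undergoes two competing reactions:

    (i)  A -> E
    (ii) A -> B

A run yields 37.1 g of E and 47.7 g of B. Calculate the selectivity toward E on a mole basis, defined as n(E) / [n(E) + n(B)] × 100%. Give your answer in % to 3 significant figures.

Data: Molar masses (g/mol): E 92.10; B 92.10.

n(E) = 37.1 / 92.10 = 0.4028 mol
n(B) = 47.7 / 92.10 = 0.5179 mol
selectivity = 0.4028/(0.4028+0.5179) × 100 = 43.75 %

43.8 %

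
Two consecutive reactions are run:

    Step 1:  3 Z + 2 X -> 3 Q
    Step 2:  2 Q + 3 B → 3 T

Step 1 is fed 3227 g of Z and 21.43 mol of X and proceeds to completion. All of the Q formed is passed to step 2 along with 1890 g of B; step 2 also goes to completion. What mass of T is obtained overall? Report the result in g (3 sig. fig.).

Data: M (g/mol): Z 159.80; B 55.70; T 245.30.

Step 1:
n(Z) = 3227 / 159.80 = 20.19 mol
n(X) = 21.43 mol
n/ν for Z = 20.19/3 = 6.730
n/ν for X = 21.43/2 = 10.72
Smallest n/ν is Z → limiting reagent.
n(Q) produced = (3/3) × 20.19 = 20.19 mol
Step 2:
n(Q) available = 20.19 mol
n(B) = 1890 / 55.70 = 33.93 mol
n/ν for Q = 20.19/2 = 10.10
n/ν for B = 33.93/3 = 11.31
Smallest n/ν is Q → limiting reagent.
n(T) = (3/2) × 20.19 = 30.29 mol
mass = 30.29 × 245.30 = 7430 g

7430 g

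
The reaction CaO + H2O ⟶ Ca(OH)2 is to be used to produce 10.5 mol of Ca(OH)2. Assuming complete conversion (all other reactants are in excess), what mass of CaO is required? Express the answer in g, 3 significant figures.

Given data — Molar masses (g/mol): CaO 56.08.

589 g

n(Ca(OH)2) = 10.50 mol
n(CaO) = (1/1) × 10.50 = 10.50 mol
mass = 10.50 × 56.08 = 588.8 g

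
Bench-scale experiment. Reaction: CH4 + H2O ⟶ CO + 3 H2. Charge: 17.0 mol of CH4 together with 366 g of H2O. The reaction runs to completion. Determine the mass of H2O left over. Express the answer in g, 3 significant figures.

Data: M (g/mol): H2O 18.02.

59.7 g

n(CH4) = 17.00 mol
n(H2O) = 366.0 / 18.02 = 20.31 mol
n/ν for CH4 = 17.00/1 = 17.00
n/ν for H2O = 20.31/1 = 20.31
Smallest n/ν is CH4 → limiting reagent.
H2O consumed = (1/1) × 17.00 = 17.00 mol
H2O remaining = 20.31 − 17.00 = 3.310 mol
mass = 3.310 × 18.02 = 59.65 g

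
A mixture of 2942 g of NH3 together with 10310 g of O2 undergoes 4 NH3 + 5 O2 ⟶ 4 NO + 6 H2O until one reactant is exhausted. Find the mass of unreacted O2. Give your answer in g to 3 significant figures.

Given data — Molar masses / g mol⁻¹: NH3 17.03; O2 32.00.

n(NH3) = 2942 / 17.03 = 172.8 mol
n(O2) = 10310 / 32.00 = 322.2 mol
n/ν for NH3 = 172.8/4 = 43.20
n/ν for O2 = 322.2/5 = 64.44
Smallest n/ν is NH3 → limiting reagent.
O2 consumed = (5/4) × 172.8 = 216.0 mol
O2 remaining = 322.2 − 216.0 = 106.2 mol
mass = 106.2 × 32.00 = 3398 g

3400 g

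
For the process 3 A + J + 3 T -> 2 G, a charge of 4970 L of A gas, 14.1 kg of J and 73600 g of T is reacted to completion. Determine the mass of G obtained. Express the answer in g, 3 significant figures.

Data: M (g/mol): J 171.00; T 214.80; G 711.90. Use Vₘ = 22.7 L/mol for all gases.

n(A) = 4970 / 22.7 = 218.9 mol
n(J) = 14.10×1000 / 171.00 = 82.46 mol
n(T) = 73600 / 214.80 = 342.6 mol
n/ν for A = 218.9/3 = 72.97
n/ν for J = 82.46/1 = 82.46
n/ν for T = 342.6/3 = 114.2
Smallest n/ν is A → limiting reagent.
n(G) = (2/3) × 218.9 = 145.9 mol
mass = 145.9 × 711.90 = 103900 g

104000 g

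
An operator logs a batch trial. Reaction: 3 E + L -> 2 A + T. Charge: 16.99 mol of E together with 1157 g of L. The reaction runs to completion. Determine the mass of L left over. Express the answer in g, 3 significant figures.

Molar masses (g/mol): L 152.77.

n(E) = 16.99 mol
n(L) = 1157 / 152.77 = 7.573 mol
n/ν → E: 5.663, L: 7.573; E is limiting.
L consumed = (1/3) × 16.99 = 5.663 mol
L remaining = 7.573 − 5.663 = 1.910 mol
mass = 1.910 × 152.77 = 291.8 g

292 g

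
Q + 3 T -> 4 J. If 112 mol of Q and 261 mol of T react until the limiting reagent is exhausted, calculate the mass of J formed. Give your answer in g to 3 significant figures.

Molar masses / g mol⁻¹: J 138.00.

n(Q) = 112.0 mol
n(T) = 261.0 mol
n/ν → Q: 112.0, T: 87.00; T is limiting.
n(J) = (4/3) × 261.0 = 348.0 mol
mass = 348.0 × 138.00 = 48020 g

48000 g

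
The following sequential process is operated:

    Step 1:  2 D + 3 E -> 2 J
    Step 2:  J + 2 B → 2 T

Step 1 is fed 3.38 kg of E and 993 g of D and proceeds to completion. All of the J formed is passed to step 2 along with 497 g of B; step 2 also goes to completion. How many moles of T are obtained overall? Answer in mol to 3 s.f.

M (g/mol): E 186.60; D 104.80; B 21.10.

19.0 mol

Step 1:
n(E) = 3.380×1000 / 186.60 = 18.11 mol
n(D) = 993.0 / 104.80 = 9.475 mol
n/ν for E = 18.11/3 = 6.037
n/ν for D = 9.475/2 = 4.738
Smallest n/ν is D → limiting reagent.
n(J) produced = (2/2) × 9.475 = 9.475 mol
Step 2:
n(J) available = 9.475 mol
n(B) = 497.0 / 21.10 = 23.55 mol
n/ν for J = 9.475/1 = 9.475
n/ν for B = 23.55/2 = 11.78
Smallest n/ν is J → limiting reagent.
n(T) = (2/1) × 9.475 = 18.95 mol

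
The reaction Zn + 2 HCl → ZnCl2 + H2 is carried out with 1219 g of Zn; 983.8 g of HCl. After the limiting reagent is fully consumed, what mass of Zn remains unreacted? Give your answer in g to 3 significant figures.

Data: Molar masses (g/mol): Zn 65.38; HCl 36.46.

n(Zn) = 1219 / 65.38 = 18.64 mol
n(HCl) = 983.8 / 36.46 = 26.98 mol
n/ν for Zn = 18.64/1 = 18.64
n/ν for HCl = 26.98/2 = 13.49
Smallest n/ν is HCl → limiting reagent.
Zn consumed = (1/2) × 26.98 = 13.49 mol
Zn remaining = 18.64 − 13.49 = 5.150 mol
mass = 5.150 × 65.38 = 336.7 g

337 g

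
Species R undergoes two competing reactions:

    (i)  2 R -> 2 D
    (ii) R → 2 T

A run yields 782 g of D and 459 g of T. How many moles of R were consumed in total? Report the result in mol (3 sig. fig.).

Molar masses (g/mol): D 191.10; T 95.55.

n(D) = 782 / 191.10 = 4.092 mol
n(T) = 459 / 95.55 = 4.804 mol
n(R) via (i) = (2/2)×4.092 = 4.092 mol
n(R) via (ii) = (1/2)×4.804 = 2.402 mol
total n(R) = 4.092 + 2.402 = 6.494 mol

6.49 mol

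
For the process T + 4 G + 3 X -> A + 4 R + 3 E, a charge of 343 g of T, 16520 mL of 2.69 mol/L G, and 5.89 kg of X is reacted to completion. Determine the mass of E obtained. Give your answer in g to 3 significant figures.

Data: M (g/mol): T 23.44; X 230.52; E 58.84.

1500 g

n(T) = 343.0 / 23.44 = 14.63 mol
n(G) = 2.69 × 16520/1000 = 44.44 mol
n(X) = 5.890×1000 / 230.52 = 25.55 mol
n/ν for T = 14.63/1 = 14.63
n/ν for G = 44.44/4 = 11.11
n/ν for X = 25.55/3 = 8.517
Smallest n/ν is X → limiting reagent.
n(E) = (3/3) × 25.55 = 25.55 mol
mass = 25.55 × 58.84 = 1503 g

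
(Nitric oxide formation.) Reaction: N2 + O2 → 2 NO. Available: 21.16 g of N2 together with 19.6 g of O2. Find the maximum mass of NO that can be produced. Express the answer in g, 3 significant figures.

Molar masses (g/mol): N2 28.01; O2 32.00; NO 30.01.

36.8 g

n(N2) = 21.16 / 28.01 = 0.7554 mol
n(O2) = 19.60 / 32.00 = 0.6125 mol
n/ν → N2: 0.7554, O2: 0.6125; O2 is limiting.
n(NO) = (2/1) × 0.6125 = 1.225 mol
mass = 1.225 × 30.01 = 36.76 g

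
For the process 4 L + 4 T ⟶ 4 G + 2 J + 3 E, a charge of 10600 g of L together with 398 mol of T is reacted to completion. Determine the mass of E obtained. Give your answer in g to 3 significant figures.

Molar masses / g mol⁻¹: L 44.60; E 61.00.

n(L) = 10600 / 44.60 = 237.7 mol
n(T) = 398.0 mol
n/ν for L = 237.7/4 = 59.43
n/ν for T = 398.0/4 = 99.50
Smallest n/ν is L → limiting reagent.
n(E) = (3/4) × 237.7 = 178.3 mol
mass = 178.3 × 61.00 = 10880 g

10900 g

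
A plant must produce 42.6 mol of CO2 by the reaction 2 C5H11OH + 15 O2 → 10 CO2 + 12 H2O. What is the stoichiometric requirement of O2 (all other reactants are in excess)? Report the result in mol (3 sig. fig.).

63.9 mol

n(CO2) = 42.60 mol
n(O2) = (15/10) × 42.60 = 63.90 mol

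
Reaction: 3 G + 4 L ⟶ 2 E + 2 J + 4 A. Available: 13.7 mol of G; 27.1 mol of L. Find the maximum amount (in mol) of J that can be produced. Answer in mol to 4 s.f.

n(G) = 13.70 mol
n(L) = 27.10 mol
n/ν for G = 13.70/3 = 4.567
n/ν for L = 27.10/4 = 6.775
Smallest n/ν is G → limiting reagent.
n(J) = (2/3) × 13.70 = 9.133 mol

9.133 mol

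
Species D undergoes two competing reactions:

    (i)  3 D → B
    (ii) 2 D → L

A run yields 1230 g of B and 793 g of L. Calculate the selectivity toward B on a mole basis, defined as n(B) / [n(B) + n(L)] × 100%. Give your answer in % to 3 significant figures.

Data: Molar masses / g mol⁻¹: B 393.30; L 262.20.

n(B) = 1230 / 393.30 = 3.127 mol
n(L) = 793 / 262.20 = 3.024 mol
selectivity = 3.127/(3.127+3.024) × 100 = 50.84 %

50.8 %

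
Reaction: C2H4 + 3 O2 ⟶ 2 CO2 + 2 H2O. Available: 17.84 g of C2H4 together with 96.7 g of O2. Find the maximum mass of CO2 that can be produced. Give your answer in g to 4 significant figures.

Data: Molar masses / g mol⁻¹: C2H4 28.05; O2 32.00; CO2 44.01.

n(C2H4) = 17.84 / 28.05 = 0.6360 mol
n(O2) = 96.70 / 32.00 = 3.022 mol
n/ν for C2H4 = 0.6360/1 = 0.6360
n/ν for O2 = 3.022/3 = 1.007
Smallest n/ν is C2H4 → limiting reagent.
n(CO2) = (2/1) × 0.6360 = 1.272 mol
mass = 1.272 × 44.01 = 55.98 g

55.98 g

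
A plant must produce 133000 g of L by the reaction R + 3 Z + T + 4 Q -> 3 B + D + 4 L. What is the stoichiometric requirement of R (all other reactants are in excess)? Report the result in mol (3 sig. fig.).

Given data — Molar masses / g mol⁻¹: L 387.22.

85.9 mol

n(L) = 133000 / 387.22 = 343.5 mol
n(R) = (1/4) × 343.5 = 85.88 mol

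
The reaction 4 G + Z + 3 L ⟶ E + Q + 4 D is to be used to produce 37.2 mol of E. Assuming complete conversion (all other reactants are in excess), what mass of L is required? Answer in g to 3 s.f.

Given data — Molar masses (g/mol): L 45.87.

n(E) = 37.20 mol
n(L) = (3/1) × 37.20 = 111.6 mol
mass = 111.6 × 45.87 = 5119 g

5120 g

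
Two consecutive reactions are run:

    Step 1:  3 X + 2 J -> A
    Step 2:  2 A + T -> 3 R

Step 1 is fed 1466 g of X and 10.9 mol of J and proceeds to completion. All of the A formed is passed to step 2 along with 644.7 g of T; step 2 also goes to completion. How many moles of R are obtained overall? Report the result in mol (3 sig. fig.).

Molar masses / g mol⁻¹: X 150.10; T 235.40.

4.88 mol

Step 1:
n(X) = 1466 / 150.10 = 9.767 mol
n(J) = 10.90 mol
n/ν → X: 3.256, J: 5.450; X is limiting.
n(A) produced = (1/3) × 9.767 = 3.256 mol
Step 2:
n(A) available = 3.256 mol
n(T) = 644.7 / 235.40 = 2.739 mol
n/ν → A: 1.628, T: 2.739; A is limiting.
n(R) = (3/2) × 3.256 = 4.884 mol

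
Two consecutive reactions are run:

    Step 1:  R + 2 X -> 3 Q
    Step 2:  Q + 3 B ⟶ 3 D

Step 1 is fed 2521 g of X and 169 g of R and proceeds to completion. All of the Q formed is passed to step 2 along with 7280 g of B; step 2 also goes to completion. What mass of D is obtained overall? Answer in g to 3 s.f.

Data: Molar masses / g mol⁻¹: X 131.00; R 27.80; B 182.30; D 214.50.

8570 g

Step 1:
n(X) = 2521 / 131.00 = 19.24 mol
n(R) = 169.0 / 27.80 = 6.079 mol
n/ν → X: 9.620, R: 6.079; R is limiting.
n(Q) produced = (3/1) × 6.079 = 18.24 mol
Step 2:
n(Q) available = 18.24 mol
n(B) = 7280 / 182.30 = 39.93 mol
n/ν → Q: 18.24, B: 13.31; B is limiting.
n(D) = (3/3) × 39.93 = 39.93 mol
mass = 39.93 × 214.50 = 8565 g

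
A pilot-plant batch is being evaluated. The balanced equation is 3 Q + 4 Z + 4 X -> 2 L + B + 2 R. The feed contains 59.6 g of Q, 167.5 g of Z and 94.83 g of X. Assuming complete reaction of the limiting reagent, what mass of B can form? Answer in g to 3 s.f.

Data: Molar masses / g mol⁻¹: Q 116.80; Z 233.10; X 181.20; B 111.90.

n(Q) = 59.60 / 116.80 = 0.5103 mol
n(Z) = 167.5 / 233.10 = 0.7186 mol
n(X) = 94.83 / 181.20 = 0.5233 mol
n/ν for Q = 0.5103/3 = 0.1701
n/ν for Z = 0.7186/4 = 0.1797
n/ν for X = 0.5233/4 = 0.1308
Smallest n/ν is X → limiting reagent.
n(B) = (1/4) × 0.5233 = 0.1308 mol
mass = 0.1308 × 111.90 = 14.64 g

14.6 g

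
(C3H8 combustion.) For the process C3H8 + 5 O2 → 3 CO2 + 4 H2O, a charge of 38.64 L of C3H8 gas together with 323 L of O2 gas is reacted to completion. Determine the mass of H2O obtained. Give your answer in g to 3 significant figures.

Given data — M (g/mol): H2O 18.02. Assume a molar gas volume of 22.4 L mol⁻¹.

n(C3H8) = 38.64 / 22.4 = 1.725 mol
n(O2) = 323.0 / 22.4 = 14.42 mol
n/ν for C3H8 = 1.725/1 = 1.725
n/ν for O2 = 14.42/5 = 2.884
Smallest n/ν is C3H8 → limiting reagent.
n(H2O) = (4/1) × 1.725 = 6.900 mol
mass = 6.900 × 18.02 = 124.3 g

124 g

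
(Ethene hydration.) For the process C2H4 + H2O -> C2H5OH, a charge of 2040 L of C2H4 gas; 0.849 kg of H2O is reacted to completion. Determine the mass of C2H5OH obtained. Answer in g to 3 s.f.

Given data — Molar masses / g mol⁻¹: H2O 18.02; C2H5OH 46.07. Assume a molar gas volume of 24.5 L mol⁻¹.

n(C2H4) = 2040 / 24.5 = 83.27 mol
n(H2O) = 0.8490×1000 / 18.02 = 47.11 mol
n/ν for C2H4 = 83.27/1 = 83.27
n/ν for H2O = 47.11/1 = 47.11
Smallest n/ν is H2O → limiting reagent.
n(C2H5OH) = (1/1) × 47.11 = 47.11 mol
mass = 47.11 × 46.07 = 2170 g

2170 g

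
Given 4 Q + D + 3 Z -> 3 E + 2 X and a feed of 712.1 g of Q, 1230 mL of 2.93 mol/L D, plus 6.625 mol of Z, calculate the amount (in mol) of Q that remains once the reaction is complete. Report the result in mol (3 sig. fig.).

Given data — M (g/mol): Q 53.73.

n(Q) = 712.1 / 53.73 = 13.25 mol
n(D) = 2.93 × 1230/1000 = 3.604 mol
n(Z) = 6.625 mol
n/ν for Q = 13.25/4 = 3.313
n/ν for D = 3.604/1 = 3.604
n/ν for Z = 6.625/3 = 2.208
Smallest n/ν is Z → limiting reagent.
Q consumed = (4/3) × 6.625 = 8.833 mol
Q remaining = 13.25 − 8.833 = 4.417 mol

4.42 mol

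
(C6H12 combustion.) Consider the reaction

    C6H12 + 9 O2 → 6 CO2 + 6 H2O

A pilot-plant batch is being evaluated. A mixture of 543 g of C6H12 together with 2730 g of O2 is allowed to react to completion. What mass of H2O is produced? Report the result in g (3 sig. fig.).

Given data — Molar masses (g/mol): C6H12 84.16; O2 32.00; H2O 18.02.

698 g

n(C6H12) = 543.0 / 84.16 = 6.452 mol
n(O2) = 2730 / 32.00 = 85.31 mol
n/ν → C6H12: 6.452, O2: 9.479; C6H12 is limiting.
n(H2O) = (6/1) × 6.452 = 38.71 mol
mass = 38.71 × 18.02 = 697.6 g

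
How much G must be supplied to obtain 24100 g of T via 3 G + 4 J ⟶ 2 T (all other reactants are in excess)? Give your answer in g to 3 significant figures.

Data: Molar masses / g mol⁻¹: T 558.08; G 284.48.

n(T) = 24100 / 558.08 = 43.18 mol
n(G) = (3/2) × 43.18 = 64.77 mol
mass = 64.77 × 284.48 = 18430 g

18400 g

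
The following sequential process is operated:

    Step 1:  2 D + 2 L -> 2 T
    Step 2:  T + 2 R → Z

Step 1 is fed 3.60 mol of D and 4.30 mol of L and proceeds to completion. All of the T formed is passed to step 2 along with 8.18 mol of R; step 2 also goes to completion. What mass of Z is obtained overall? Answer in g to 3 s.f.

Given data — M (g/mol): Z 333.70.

Step 1:
n(D) = 3.600 mol
n(L) = 4.300 mol
n/ν for D = 3.600/2 = 1.800
n/ν for L = 4.300/2 = 2.150
Smallest n/ν is D → limiting reagent.
n(T) produced = (2/2) × 3.600 = 3.600 mol
Step 2:
n(T) available = 3.600 mol
n(R) = 8.180 mol
n/ν for T = 3.600/1 = 3.600
n/ν for R = 8.180/2 = 4.090
Smallest n/ν is T → limiting reagent.
n(Z) = (1/1) × 3.600 = 3.600 mol
mass = 3.600 × 333.70 = 1201 g

1200 g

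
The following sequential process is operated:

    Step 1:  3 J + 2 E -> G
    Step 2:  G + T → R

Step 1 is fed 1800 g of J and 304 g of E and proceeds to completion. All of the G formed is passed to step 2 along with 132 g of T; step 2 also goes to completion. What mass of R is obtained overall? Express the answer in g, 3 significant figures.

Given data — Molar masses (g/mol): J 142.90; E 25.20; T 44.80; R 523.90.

1540 g

Step 1:
n(J) = 1800 / 142.90 = 12.60 mol
n(E) = 304.0 / 25.20 = 12.06 mol
n/ν for J = 12.60/3 = 4.200
n/ν for E = 12.06/2 = 6.030
Smallest n/ν is J → limiting reagent.
n(G) produced = (1/3) × 12.60 = 4.200 mol
Step 2:
n(G) available = 4.200 mol
n(T) = 132.0 / 44.80 = 2.946 mol
n/ν for G = 4.200/1 = 4.200
n/ν for T = 2.946/1 = 2.946
Smallest n/ν is T → limiting reagent.
n(R) = (1/1) × 2.946 = 2.946 mol
mass = 2.946 × 523.90 = 1543 g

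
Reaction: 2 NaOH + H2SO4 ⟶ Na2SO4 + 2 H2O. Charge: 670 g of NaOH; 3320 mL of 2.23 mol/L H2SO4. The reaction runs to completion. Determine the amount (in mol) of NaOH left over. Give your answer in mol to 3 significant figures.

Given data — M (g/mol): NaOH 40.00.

n(NaOH) = 670.0 / 40.00 = 16.75 mol
n(H2SO4) = 2.23 × 3320/1000 = 7.404 mol
n/ν → NaOH: 8.375, H2SO4: 7.404; H2SO4 is limiting.
NaOH consumed = (2/1) × 7.404 = 14.81 mol
NaOH remaining = 16.75 − 14.81 = 1.940 mol

1.94 mol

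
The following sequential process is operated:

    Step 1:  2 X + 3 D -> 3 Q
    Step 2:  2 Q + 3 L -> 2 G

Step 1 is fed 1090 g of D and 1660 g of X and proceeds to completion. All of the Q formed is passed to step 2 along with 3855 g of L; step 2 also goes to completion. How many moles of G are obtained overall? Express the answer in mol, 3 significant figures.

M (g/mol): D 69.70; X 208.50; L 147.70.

Step 1:
n(D) = 1090 / 69.70 = 15.64 mol
n(X) = 1660 / 208.50 = 7.962 mol
n/ν for D = 15.64/3 = 5.213
n/ν for X = 7.962/2 = 3.981
Smallest n/ν is X → limiting reagent.
n(Q) produced = (3/2) × 7.962 = 11.94 mol
Step 2:
n(Q) available = 11.94 mol
n(L) = 3855 / 147.70 = 26.10 mol
n/ν for Q = 11.94/2 = 5.970
n/ν for L = 26.10/3 = 8.700
Smallest n/ν is Q → limiting reagent.
n(G) = (2/2) × 11.94 = 11.94 mol

11.9 mol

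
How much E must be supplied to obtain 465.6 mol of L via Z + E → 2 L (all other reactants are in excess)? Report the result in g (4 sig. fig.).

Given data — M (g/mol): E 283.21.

n(L) = 465.6 mol
n(E) = (1/2) × 465.6 = 232.8 mol
mass = 232.8 × 283.21 = 65930 g

65930 g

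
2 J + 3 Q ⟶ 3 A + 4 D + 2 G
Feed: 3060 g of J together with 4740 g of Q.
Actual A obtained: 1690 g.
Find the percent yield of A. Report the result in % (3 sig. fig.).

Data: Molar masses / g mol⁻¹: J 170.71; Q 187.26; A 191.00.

n(J) = 3060 / 170.71 = 17.93 mol
n(Q) = 4740 / 187.26 = 25.31 mol
n/ν for J = 17.93/2 = 8.965
n/ν for Q = 25.31/3 = 8.437
Smallest n/ν is Q → limiting reagent.
theoretical n(A) = (3/3) × 25.31 = 25.31 mol → 4834 g
% yield = 1690 / 4834 × 100 = 34.96 %

35.0 %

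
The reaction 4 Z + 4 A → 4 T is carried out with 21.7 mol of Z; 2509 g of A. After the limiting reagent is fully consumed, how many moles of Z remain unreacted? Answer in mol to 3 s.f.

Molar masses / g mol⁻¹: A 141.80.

n(Z) = 21.70 mol
n(A) = 2509 / 141.80 = 17.69 mol
n/ν → Z: 5.425, A: 4.423; A is limiting.
Z consumed = (4/4) × 17.69 = 17.69 mol
Z remaining = 21.70 − 17.69 = 4.010 mol

4.01 mol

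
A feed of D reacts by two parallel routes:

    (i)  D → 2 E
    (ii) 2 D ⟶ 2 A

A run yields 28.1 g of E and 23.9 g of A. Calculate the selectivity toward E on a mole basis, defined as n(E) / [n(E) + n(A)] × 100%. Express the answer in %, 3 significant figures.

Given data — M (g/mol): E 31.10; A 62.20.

70.2 %

n(E) = 28.1 / 31.10 = 0.9035 mol
n(A) = 23.9 / 62.20 = 0.3842 mol
selectivity = 0.9035/(0.9035+0.3842) × 100 = 70.16 %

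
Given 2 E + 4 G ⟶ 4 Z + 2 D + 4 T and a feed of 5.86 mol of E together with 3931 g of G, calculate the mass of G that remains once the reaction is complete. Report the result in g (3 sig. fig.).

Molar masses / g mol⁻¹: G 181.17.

1810 g

n(E) = 5.860 mol
n(G) = 3931 / 181.17 = 21.70 mol
n/ν for E = 5.860/2 = 2.930
n/ν for G = 21.70/4 = 5.425
Smallest n/ν is E → limiting reagent.
G consumed = (4/2) × 5.860 = 11.72 mol
G remaining = 21.70 − 11.72 = 9.980 mol
mass = 9.980 × 181.17 = 1808 g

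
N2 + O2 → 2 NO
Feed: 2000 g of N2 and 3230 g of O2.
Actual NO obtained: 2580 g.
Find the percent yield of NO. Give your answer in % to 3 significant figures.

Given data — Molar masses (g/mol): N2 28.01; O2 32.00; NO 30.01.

n(N2) = 2000 / 28.01 = 71.40 mol
n(O2) = 3230 / 32.00 = 100.9 mol
n/ν for N2 = 71.40/1 = 71.40
n/ν for O2 = 100.9/1 = 100.9
Smallest n/ν is N2 → limiting reagent.
theoretical n(NO) = (2/1) × 71.40 = 142.8 mol → 4285 g
% yield = 2580 / 4285 × 100 = 60.21 %

60.2 %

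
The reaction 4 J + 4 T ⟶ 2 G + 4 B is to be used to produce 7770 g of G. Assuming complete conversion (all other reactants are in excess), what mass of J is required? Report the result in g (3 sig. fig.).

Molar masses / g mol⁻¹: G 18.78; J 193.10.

n(G) = 7770 / 18.78 = 413.7 mol
n(J) = (4/2) × 413.7 = 827.4 mol
mass = 827.4 × 193.10 = 159800 g

160000 g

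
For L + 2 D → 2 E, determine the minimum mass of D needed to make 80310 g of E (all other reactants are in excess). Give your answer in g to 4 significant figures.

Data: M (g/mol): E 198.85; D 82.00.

33120 g

n(E) = 80310 / 198.85 = 403.9 mol
n(D) = (2/2) × 403.9 = 403.9 mol
mass = 403.9 × 82.00 = 33120 g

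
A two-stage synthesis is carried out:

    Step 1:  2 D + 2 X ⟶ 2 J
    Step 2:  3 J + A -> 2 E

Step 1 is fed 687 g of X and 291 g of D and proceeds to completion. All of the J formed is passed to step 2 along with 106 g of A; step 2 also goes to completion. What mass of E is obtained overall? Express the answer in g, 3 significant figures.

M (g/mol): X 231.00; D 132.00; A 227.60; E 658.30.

Step 1:
n(X) = 687.0 / 231.00 = 2.974 mol
n(D) = 291.0 / 132.00 = 2.205 mol
n/ν for X = 2.974/2 = 1.487
n/ν for D = 2.205/2 = 1.103
Smallest n/ν is D → limiting reagent.
n(J) produced = (2/2) × 2.205 = 2.205 mol
Step 2:
n(J) available = 2.205 mol
n(A) = 106.0 / 227.60 = 0.4657 mol
n/ν for J = 2.205/3 = 0.7350
n/ν for A = 0.4657/1 = 0.4657
Smallest n/ν is A → limiting reagent.
n(E) = (2/1) × 0.4657 = 0.9314 mol
mass = 0.9314 × 658.30 = 613.1 g

613 g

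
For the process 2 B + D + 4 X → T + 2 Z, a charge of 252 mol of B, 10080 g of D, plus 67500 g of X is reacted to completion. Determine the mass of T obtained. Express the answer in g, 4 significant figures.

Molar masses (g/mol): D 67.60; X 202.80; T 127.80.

n(B) = 252.0 mol
n(D) = 10080 / 67.60 = 149.1 mol
n(X) = 67500 / 202.80 = 332.8 mol
n/ν → B: 126.0, D: 149.1, X: 83.20; X is limiting.
n(T) = (1/4) × 332.8 = 83.20 mol
mass = 83.20 × 127.80 = 10630 g

10630 g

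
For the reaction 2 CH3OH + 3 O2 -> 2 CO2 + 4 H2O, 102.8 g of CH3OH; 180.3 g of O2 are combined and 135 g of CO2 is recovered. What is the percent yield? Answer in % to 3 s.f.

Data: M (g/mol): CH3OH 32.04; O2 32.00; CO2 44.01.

95.6 %

n(CH3OH) = 102.8 / 32.04 = 3.208 mol
n(O2) = 180.3 / 32.00 = 5.634 mol
n/ν for CH3OH = 3.208/2 = 1.604
n/ν for O2 = 5.634/3 = 1.878
Smallest n/ν is CH3OH → limiting reagent.
theoretical n(CO2) = (2/2) × 3.208 = 3.208 mol → 141.2 g
% yield = 135 / 141.2 × 100 = 95.61 %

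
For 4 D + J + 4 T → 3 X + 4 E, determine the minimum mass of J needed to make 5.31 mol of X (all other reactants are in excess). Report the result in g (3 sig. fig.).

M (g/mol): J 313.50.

n(X) = 5.310 mol
n(J) = (1/3) × 5.310 = 1.770 mol
mass = 1.770 × 313.50 = 554.9 g

555 g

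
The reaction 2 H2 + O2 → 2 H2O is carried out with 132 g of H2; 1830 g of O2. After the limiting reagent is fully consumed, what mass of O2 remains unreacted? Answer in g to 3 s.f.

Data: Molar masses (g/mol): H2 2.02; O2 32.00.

n(H2) = 132.0 / 2.02 = 65.35 mol
n(O2) = 1830 / 32.00 = 57.19 mol
n/ν for H2 = 65.35/2 = 32.68
n/ν for O2 = 57.19/1 = 57.19
Smallest n/ν is H2 → limiting reagent.
O2 consumed = (1/2) × 65.35 = 32.68 mol
O2 remaining = 57.19 − 32.68 = 24.51 mol
mass = 24.51 × 32.00 = 784.3 g

784 g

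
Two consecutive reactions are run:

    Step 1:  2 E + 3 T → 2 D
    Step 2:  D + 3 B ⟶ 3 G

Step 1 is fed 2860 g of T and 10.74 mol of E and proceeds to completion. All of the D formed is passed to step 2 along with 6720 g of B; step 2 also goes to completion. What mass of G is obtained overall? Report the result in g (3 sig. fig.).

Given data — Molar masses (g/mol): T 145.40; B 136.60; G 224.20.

Step 1:
n(T) = 2860 / 145.40 = 19.67 mol
n(E) = 10.74 mol
n/ν for T = 19.67/3 = 6.557
n/ν for E = 10.74/2 = 5.370
Smallest n/ν is E → limiting reagent.
n(D) produced = (2/2) × 10.74 = 10.74 mol
Step 2:
n(D) available = 10.74 mol
n(B) = 6720 / 136.60 = 49.19 mol
n/ν for D = 10.74/1 = 10.74
n/ν for B = 49.19/3 = 16.40
Smallest n/ν is D → limiting reagent.
n(G) = (3/1) × 10.74 = 32.22 mol
mass = 32.22 × 224.20 = 7224 g

7220 g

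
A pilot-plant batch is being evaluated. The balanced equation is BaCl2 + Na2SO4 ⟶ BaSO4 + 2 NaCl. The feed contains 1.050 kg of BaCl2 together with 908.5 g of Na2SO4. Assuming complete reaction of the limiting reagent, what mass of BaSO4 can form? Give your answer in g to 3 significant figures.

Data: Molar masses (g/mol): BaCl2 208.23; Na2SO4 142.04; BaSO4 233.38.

n(BaCl2) = 1.050×1000 / 208.23 = 5.043 mol
n(Na2SO4) = 908.5 / 142.04 = 6.396 mol
n/ν for BaCl2 = 5.043/1 = 5.043
n/ν for Na2SO4 = 6.396/1 = 6.396
Smallest n/ν is BaCl2 → limiting reagent.
n(BaSO4) = (1/1) × 5.043 = 5.043 mol
mass = 5.043 × 233.38 = 1177 g

1180 g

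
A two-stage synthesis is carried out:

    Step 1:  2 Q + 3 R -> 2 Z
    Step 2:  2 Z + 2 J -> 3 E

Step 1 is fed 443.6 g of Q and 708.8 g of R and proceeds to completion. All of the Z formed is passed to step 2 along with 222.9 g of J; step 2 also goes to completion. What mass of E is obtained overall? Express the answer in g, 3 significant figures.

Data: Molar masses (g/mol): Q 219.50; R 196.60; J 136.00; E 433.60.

Step 1:
n(Q) = 443.6 / 219.50 = 2.021 mol
n(R) = 708.8 / 196.60 = 3.605 mol
n/ν → Q: 1.011, R: 1.202; Q is limiting.
n(Z) produced = (2/2) × 2.021 = 2.021 mol
Step 2:
n(Z) available = 2.021 mol
n(J) = 222.9 / 136.00 = 1.639 mol
n/ν → Z: 1.011, J: 0.8195; J is limiting.
n(E) = (3/2) × 1.639 = 2.459 mol
mass = 2.459 × 433.60 = 1066 g

1070 g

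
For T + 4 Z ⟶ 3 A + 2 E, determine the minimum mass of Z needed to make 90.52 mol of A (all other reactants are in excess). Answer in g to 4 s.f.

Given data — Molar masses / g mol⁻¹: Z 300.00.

36210 g

n(A) = 90.52 mol
n(Z) = (4/3) × 90.52 = 120.7 mol
mass = 120.7 × 300.00 = 36210 g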